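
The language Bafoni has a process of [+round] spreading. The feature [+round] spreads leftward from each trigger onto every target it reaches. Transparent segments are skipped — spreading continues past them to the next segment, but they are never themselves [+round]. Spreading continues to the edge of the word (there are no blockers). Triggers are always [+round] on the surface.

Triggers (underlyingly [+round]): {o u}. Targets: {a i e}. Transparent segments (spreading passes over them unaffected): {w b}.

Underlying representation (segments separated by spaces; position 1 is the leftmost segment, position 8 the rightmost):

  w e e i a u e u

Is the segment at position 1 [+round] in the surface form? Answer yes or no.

From /u/ at 6 leftward: 5 /a/ → [+round]; 4 /i/ → [+round]; 3 /e/ → [+round]; 2 /e/ → [+round]; 1 /w/ transparent; word edge.
From /u/ at 8 leftward: 7 /e/ → [+round]; 6 /u/ is itself a trigger — this domain ends here.
[+round] positions on the surface: 2 3 4 5 6 7 8.

no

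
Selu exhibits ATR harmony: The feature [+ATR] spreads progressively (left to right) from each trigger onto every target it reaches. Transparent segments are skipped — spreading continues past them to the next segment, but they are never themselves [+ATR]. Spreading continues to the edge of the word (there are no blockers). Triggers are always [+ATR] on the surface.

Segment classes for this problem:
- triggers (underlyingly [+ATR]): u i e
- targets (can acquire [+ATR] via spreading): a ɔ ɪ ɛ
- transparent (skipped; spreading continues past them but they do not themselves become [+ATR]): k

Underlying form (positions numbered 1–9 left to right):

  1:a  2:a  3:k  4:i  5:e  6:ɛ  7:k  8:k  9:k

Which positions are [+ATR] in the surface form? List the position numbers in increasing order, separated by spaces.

From /i/ at 4 rightward: 5 /e/ is itself a trigger — this domain ends here.
From /e/ at 5 rightward: 6 /ɛ/ → [+ATR]; 7 /k/ transparent; 8 /k/ transparent; 9 /k/ transparent; word edge.
Targets with no active source: positions 1 2 stay [-ATR].

4 5 6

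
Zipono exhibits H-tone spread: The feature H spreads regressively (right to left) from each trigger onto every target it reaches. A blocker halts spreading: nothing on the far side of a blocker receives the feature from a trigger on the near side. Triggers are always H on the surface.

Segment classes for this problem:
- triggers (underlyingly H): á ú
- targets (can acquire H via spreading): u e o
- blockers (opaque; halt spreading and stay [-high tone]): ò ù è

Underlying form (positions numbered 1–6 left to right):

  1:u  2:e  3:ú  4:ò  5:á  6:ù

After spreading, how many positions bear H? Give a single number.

4

From /ú/ at 3 leftward: 2 /e/ → H; 1 /u/ → H; word edge.
From /á/ at 5 leftward: 4 /ò/ blocks.
H positions on the surface: 1 2 3 5.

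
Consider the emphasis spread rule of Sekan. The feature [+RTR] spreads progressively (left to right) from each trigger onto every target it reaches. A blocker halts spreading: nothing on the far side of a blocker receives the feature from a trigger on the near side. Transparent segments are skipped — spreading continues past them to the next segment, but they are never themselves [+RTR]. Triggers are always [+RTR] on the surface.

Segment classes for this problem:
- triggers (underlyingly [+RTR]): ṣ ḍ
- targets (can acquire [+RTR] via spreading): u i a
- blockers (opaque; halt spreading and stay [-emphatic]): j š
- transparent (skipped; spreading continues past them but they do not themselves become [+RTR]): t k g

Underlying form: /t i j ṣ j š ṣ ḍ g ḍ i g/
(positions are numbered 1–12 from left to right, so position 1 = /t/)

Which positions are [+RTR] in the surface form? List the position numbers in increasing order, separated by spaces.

From /ṣ/ at 4 rightward: 5 /j/ blocks.
From /ṣ/ at 7 rightward: 8 /ḍ/ is itself a trigger — this domain ends here.
From /ḍ/ at 8 rightward: 9 /g/ transparent; 10 /ḍ/ is itself a trigger — this domain ends here.
From /ḍ/ at 10 rightward: 11 /i/ → [+RTR]; 12 /g/ transparent; word edge.
Target with no active source: position 2 stays [-emphatic].

4 7 8 10 11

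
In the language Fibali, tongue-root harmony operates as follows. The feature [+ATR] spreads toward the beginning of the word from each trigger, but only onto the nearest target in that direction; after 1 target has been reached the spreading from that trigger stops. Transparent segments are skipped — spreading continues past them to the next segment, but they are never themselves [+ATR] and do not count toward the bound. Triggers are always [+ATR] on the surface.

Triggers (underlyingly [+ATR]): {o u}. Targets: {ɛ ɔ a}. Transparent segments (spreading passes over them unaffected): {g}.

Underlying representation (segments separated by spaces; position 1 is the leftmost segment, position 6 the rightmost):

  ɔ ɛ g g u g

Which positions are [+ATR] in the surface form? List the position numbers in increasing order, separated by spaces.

2 5

From /u/ at 5 leftward: 4 /g/ transparent; 3 /g/ transparent; 2 /ɛ/ → [+ATR]; bound reached.
Target with no active source: position 1 stays [-ATR].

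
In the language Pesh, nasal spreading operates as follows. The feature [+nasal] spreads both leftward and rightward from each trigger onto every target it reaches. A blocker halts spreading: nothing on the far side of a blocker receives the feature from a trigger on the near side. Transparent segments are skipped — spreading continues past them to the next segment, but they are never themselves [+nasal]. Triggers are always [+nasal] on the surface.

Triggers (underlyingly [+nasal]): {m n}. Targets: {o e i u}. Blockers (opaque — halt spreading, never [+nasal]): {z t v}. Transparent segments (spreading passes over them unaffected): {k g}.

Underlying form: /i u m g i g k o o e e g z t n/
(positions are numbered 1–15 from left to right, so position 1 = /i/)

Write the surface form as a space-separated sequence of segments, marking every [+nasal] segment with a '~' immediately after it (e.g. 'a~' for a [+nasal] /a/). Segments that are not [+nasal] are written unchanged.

i~ u~ m~ g i~ g k o~ o~ e~ e~ g z t n~

From /m/ at 3 rightward: 4 /g/ transparent; 5 /i/ → [+nasal]; 6 /g/ transparent; 7 /k/ transparent; 8 /o/ → [+nasal]; 9 /o/ → [+nasal]; 10 /e/ → [+nasal]; 11 /e/ → [+nasal]; 12 /g/ transparent; 13 /z/ blocks.
From /m/ at 3 leftward: 2 /u/ → [+nasal]; 1 /i/ → [+nasal]; word edge.
From /n/ at 15 rightward: word edge.
From /n/ at 15 leftward: 14 /t/ blocks.
[+nasal] positions on the surface: 1 2 3 5 8 9 10 11 15.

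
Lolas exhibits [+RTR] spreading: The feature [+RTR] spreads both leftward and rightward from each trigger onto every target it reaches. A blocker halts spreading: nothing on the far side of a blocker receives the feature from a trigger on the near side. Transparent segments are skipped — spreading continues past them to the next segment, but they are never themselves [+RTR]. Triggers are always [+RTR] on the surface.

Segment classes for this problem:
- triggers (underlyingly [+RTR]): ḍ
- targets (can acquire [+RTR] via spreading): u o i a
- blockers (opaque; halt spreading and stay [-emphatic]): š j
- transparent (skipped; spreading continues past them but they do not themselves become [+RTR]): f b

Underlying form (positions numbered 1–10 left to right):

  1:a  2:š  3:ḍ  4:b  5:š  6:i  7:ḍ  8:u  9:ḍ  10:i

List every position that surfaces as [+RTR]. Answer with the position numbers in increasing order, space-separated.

3 6 7 8 9 10

From /ḍ/ at 3 rightward: 4 /b/ transparent; 5 /š/ blocks.
From /ḍ/ at 3 leftward: 2 /š/ blocks.
From /ḍ/ at 7 rightward: 8 /u/ → [+RTR]; 9 /ḍ/ is itself a trigger — this domain ends here.
From /ḍ/ at 7 leftward: 6 /i/ → [+RTR]; 5 /š/ blocks.
From /ḍ/ at 9 rightward: 10 /i/ → [+RTR]; word edge.
From /ḍ/ at 9 leftward: 8 /u/ → [+RTR]; 7 /ḍ/ is itself a trigger — this domain ends here.
Target with no active source: position 1 stays [-emphatic].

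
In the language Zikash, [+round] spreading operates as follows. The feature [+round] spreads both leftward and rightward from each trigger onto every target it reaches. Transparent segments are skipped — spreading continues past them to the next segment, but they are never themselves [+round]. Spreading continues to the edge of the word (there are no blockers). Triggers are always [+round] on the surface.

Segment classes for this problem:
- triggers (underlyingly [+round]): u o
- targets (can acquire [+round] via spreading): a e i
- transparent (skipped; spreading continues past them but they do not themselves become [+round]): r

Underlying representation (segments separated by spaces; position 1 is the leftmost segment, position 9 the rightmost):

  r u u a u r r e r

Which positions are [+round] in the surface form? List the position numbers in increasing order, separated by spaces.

2 3 4 5 8

From /u/ at 2 rightward: 3 /u/ is itself a trigger — this domain ends here.
From /u/ at 2 leftward: 1 /r/ transparent; word edge.
From /u/ at 3 rightward: 4 /a/ → [+round]; 5 /u/ is itself a trigger — this domain ends here.
From /u/ at 3 leftward: 2 /u/ is itself a trigger — this domain ends here.
From /u/ at 5 rightward: 6 /r/ transparent; 7 /r/ transparent; 8 /e/ → [+round]; 9 /r/ transparent; word edge.
From /u/ at 5 leftward: 4 /a/ → [+round]; 3 /u/ is itself a trigger — this domain ends here.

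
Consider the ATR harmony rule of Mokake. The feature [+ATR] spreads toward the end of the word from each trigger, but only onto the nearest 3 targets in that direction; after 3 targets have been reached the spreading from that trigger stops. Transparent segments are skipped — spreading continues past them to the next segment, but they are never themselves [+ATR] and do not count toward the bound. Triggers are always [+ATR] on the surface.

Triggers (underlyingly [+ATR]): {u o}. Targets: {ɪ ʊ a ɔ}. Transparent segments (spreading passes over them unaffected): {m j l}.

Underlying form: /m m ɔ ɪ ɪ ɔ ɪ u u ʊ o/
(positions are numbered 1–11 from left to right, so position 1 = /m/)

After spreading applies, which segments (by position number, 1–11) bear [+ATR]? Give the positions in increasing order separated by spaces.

8 9 10 11

From /u/ at 8 rightward: 9 /u/ is itself a trigger — this domain ends here.
From /u/ at 9 rightward: 10 /ʊ/ → [+ATR]; 11 /o/ is itself a trigger — this domain ends here.
From /o/ at 11 rightward: word edge.
Targets with no active source: positions 3 4 5 6 7 stay [-ATR].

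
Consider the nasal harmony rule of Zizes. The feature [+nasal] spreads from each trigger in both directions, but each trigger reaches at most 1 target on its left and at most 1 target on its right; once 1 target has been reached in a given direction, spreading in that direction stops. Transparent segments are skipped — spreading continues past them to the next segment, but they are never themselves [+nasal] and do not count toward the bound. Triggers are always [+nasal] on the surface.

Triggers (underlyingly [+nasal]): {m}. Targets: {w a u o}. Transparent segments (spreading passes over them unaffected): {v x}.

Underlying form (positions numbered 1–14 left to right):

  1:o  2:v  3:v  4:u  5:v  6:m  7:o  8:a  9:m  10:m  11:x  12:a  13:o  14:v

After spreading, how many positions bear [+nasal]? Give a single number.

From /m/ at 6 rightward: 7 /o/ → [+nasal]; bound reached.
From /m/ at 6 leftward: 5 /v/ transparent; 4 /u/ → [+nasal]; bound reached.
From /m/ at 9 rightward: 10 /m/ is itself a trigger — this domain ends here.
From /m/ at 9 leftward: 8 /a/ → [+nasal]; bound reached.
From /m/ at 10 rightward: 11 /x/ transparent; 12 /a/ → [+nasal]; bound reached.
From /m/ at 10 leftward: 9 /m/ is itself a trigger — this domain ends here.
Targets with no active source: positions 1 13 stay [-nasal].
[+nasal] positions on the surface: 4 6 7 8 9 10 12.

7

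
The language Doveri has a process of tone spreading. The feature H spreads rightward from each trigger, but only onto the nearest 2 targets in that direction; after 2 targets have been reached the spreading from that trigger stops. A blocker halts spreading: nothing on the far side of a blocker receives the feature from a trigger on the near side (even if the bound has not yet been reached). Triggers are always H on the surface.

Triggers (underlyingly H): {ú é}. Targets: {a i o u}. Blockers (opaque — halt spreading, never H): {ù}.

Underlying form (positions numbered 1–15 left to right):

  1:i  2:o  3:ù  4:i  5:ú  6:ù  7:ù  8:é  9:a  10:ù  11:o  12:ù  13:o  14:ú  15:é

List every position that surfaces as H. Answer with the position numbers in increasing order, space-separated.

5 8 9 14 15

From /ú/ at 5 rightward: 6 /ù/ blocks.
From /é/ at 8 rightward: 9 /a/ → H; 10 /ù/ blocks.
From /ú/ at 14 rightward: 15 /é/ is itself a trigger — this domain ends here.
From /é/ at 15 rightward: word edge.
Targets with no active source: positions 1 2 4 11 13 stay [-high tone].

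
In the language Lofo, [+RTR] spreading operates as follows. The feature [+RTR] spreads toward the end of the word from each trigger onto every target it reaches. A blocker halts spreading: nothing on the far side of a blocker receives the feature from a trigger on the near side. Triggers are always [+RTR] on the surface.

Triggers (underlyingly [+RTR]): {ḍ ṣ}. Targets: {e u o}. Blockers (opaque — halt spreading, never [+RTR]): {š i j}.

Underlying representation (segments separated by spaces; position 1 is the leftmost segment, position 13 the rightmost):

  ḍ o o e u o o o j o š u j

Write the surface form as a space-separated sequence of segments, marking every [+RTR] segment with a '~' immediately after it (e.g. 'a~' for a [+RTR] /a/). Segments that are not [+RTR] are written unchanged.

From /ḍ/ at 1 rightward: 2 /o/ → [+RTR]; 3 /o/ → [+RTR]; 4 /e/ → [+RTR]; 5 /u/ → [+RTR]; 6 /o/ → [+RTR]; 7 /o/ → [+RTR]; 8 /o/ → [+RTR]; 9 /j/ blocks.
Targets with no active source: positions 10 12 stay [-emphatic].
[+RTR] positions on the surface: 1 2 3 4 5 6 7 8.

ḍ~ o~ o~ e~ u~ o~ o~ o~ j o š u j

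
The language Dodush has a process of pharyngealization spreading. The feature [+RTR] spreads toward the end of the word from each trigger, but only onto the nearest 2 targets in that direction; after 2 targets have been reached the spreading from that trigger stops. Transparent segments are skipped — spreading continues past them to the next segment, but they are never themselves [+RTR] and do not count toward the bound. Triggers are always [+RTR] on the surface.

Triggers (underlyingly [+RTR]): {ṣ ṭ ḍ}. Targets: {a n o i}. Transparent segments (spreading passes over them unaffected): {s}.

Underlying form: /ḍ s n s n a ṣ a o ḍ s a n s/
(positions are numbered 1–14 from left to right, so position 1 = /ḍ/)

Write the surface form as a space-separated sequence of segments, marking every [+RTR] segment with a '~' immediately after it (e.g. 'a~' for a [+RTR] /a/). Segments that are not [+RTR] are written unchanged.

ḍ~ s n~ s n~ a ṣ~ a~ o~ ḍ~ s a~ n~ s

From /ḍ/ at 1 rightward: 2 /s/ transparent; 3 /n/ → [+RTR]; 4 /s/ transparent; 5 /n/ → [+RTR]; bound reached.
From /ṣ/ at 7 rightward: 8 /a/ → [+RTR]; 9 /o/ → [+RTR]; bound reached.
From /ḍ/ at 10 rightward: 11 /s/ transparent; 12 /a/ → [+RTR]; 13 /n/ → [+RTR]; bound reached.
Target with no active source: position 6 stays [-emphatic].
[+RTR] positions on the surface: 1 3 5 7 8 9 10 12 13.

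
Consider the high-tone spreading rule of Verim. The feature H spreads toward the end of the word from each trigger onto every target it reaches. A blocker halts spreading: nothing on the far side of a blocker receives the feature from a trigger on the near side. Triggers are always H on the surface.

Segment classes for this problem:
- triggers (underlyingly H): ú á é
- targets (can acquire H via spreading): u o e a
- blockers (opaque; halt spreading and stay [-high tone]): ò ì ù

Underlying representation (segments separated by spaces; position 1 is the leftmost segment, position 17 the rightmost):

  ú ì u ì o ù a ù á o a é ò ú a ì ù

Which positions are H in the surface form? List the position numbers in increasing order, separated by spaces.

1 9 10 11 12 14 15

From /ú/ at 1 rightward: 2 /ì/ blocks.
From /á/ at 9 rightward: 10 /o/ → H; 11 /a/ → H; 12 /é/ is itself a trigger — this domain ends here.
From /é/ at 12 rightward: 13 /ò/ blocks.
From /ú/ at 14 rightward: 15 /a/ → H; 16 /ì/ blocks.
Targets with no active source: positions 3 5 7 stay [-high tone].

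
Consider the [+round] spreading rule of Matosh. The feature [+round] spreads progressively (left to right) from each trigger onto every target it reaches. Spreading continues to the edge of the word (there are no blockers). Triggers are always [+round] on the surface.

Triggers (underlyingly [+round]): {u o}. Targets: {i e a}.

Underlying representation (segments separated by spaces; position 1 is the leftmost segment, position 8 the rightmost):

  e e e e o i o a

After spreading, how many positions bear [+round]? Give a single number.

4

From /o/ at 5 rightward: 6 /i/ → [+round]; 7 /o/ is itself a trigger — this domain ends here.
From /o/ at 7 rightward: 8 /a/ → [+round]; word edge.
Targets with no active source: positions 1 2 3 4 stay [-round].
[+round] positions on the surface: 5 6 7 8.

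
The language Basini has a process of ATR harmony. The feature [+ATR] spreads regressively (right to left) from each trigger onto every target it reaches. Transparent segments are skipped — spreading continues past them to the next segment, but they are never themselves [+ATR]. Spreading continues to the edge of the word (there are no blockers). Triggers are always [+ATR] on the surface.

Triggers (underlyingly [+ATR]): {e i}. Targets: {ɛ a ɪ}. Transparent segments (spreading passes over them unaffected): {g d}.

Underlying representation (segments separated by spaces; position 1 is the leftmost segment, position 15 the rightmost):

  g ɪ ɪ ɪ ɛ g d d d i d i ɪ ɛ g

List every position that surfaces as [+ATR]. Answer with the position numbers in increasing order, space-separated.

2 3 4 5 10 12

From /i/ at 10 leftward: 9 /d/ transparent; 8 /d/ transparent; 7 /d/ transparent; 6 /g/ transparent; 5 /ɛ/ → [+ATR]; 4 /ɪ/ → [+ATR]; 3 /ɪ/ → [+ATR]; 2 /ɪ/ → [+ATR]; 1 /g/ transparent; word edge.
From /i/ at 12 leftward: 11 /d/ transparent; 10 /i/ is itself a trigger — this domain ends here.
Targets with no active source: positions 13 14 stay [-ATR].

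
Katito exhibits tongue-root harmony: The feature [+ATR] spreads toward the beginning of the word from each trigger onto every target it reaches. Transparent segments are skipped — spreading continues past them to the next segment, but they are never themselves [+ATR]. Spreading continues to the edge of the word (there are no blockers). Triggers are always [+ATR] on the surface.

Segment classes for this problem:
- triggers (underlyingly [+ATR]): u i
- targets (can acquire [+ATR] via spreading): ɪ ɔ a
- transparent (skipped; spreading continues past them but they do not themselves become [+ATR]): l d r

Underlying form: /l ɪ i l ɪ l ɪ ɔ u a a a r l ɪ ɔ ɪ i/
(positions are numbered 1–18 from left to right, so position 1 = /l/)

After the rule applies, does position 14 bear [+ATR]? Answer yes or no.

no

From /i/ at 3 leftward: 2 /ɪ/ → [+ATR]; 1 /l/ transparent; word edge.
From /u/ at 9 leftward: 8 /ɔ/ → [+ATR]; 7 /ɪ/ → [+ATR]; 6 /l/ transparent; 5 /ɪ/ → [+ATR]; 4 /l/ transparent; 3 /i/ is itself a trigger — this domain ends here.
From /i/ at 18 leftward: 17 /ɪ/ → [+ATR]; 16 /ɔ/ → [+ATR]; 15 /ɪ/ → [+ATR]; 14 /l/ transparent; 13 /r/ transparent; 12 /a/ → [+ATR]; 11 /a/ → [+ATR]; 10 /a/ → [+ATR]; 9 /u/ is itself a trigger — this domain ends here.
[+ATR] positions on the surface: 2 3 5 7 8 9 10 11 12 15 16 17 18.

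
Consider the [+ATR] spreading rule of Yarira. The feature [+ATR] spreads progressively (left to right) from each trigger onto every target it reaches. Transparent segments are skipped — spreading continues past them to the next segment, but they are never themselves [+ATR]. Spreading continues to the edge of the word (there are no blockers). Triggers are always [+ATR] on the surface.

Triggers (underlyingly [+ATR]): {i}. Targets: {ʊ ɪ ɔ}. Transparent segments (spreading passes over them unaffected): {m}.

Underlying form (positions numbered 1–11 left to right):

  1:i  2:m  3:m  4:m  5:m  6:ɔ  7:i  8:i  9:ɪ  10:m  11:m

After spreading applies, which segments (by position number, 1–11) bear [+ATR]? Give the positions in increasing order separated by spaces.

From /i/ at 1 rightward: 2 /m/ transparent; 3 /m/ transparent; 4 /m/ transparent; 5 /m/ transparent; 6 /ɔ/ → [+ATR]; 7 /i/ is itself a trigger — this domain ends here.
From /i/ at 7 rightward: 8 /i/ is itself a trigger — this domain ends here.
From /i/ at 8 rightward: 9 /ɪ/ → [+ATR]; 10 /m/ transparent; 11 /m/ transparent; word edge.

1 6 7 8 9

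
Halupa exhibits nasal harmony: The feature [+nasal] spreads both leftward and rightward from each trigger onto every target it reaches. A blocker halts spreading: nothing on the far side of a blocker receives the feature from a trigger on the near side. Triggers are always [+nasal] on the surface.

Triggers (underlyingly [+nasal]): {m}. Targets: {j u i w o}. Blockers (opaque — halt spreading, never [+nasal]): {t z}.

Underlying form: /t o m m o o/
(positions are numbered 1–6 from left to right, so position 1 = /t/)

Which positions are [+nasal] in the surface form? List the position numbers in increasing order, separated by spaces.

From /m/ at 3 rightward: 4 /m/ is itself a trigger — this domain ends here.
From /m/ at 3 leftward: 2 /o/ → [+nasal]; 1 /t/ blocks.
From /m/ at 4 rightward: 5 /o/ → [+nasal]; 6 /o/ → [+nasal]; word edge.
From /m/ at 4 leftward: 3 /m/ is itself a trigger — this domain ends here.

2 3 4 5 6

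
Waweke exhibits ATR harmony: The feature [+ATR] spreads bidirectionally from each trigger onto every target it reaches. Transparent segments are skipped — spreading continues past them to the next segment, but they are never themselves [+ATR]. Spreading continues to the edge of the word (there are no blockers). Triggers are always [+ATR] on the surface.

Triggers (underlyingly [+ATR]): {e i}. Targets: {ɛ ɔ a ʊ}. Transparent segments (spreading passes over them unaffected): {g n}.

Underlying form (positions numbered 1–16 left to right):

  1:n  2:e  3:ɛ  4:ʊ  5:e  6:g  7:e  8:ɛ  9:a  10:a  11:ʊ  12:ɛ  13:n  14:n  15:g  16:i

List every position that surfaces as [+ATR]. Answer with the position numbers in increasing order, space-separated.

2 3 4 5 7 8 9 10 11 12 16

From /e/ at 2 rightward: 3 /ɛ/ → [+ATR]; 4 /ʊ/ → [+ATR]; 5 /e/ is itself a trigger — this domain ends here.
From /e/ at 2 leftward: 1 /n/ transparent; word edge.
From /e/ at 5 rightward: 6 /g/ transparent; 7 /e/ is itself a trigger — this domain ends here.
From /e/ at 5 leftward: 4 /ʊ/ → [+ATR]; 3 /ɛ/ → [+ATR]; 2 /e/ is itself a trigger — this domain ends here.
From /e/ at 7 rightward: 8 /ɛ/ → [+ATR]; 9 /a/ → [+ATR]; 10 /a/ → [+ATR]; 11 /ʊ/ → [+ATR]; 12 /ɛ/ → [+ATR]; 13 /n/ transparent; 14 /n/ transparent; 15 /g/ transparent; 16 /i/ is itself a trigger — this domain ends here.
From /e/ at 7 leftward: 6 /g/ transparent; 5 /e/ is itself a trigger — this domain ends here.
From /i/ at 16 rightward: word edge.
From /i/ at 16 leftward: 15 /g/ transparent; 14 /n/ transparent; 13 /n/ transparent; 12 /ɛ/ → [+ATR]; 11 /ʊ/ → [+ATR]; 10 /a/ → [+ATR]; 9 /a/ → [+ATR]; 8 /ɛ/ → [+ATR]; 7 /e/ is itself a trigger — this domain ends here.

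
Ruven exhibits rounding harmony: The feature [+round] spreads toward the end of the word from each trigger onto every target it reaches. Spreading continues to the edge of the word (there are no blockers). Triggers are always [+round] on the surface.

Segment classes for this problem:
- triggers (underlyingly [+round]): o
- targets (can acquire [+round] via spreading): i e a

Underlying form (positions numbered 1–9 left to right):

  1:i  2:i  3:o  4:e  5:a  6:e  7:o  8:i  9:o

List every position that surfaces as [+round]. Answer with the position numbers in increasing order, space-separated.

From /o/ at 3 rightward: 4 /e/ → [+round]; 5 /a/ → [+round]; 6 /e/ → [+round]; 7 /o/ is itself a trigger — this domain ends here.
From /o/ at 7 rightward: 8 /i/ → [+round]; 9 /o/ is itself a trigger — this domain ends here.
From /o/ at 9 rightward: word edge.
Targets with no active source: positions 1 2 stay [-round].

3 4 5 6 7 8 9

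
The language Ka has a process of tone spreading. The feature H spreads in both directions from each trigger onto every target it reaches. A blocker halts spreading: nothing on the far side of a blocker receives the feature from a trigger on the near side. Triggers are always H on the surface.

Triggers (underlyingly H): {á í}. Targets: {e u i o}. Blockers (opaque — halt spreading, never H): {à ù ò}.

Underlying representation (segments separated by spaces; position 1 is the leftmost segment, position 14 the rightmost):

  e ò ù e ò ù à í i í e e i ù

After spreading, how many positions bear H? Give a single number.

From /í/ at 8 rightward: 9 /i/ → H; 10 /í/ is itself a trigger — this domain ends here.
From /í/ at 8 leftward: 7 /à/ blocks.
From /í/ at 10 rightward: 11 /e/ → H; 12 /e/ → H; 13 /i/ → H; 14 /ù/ blocks.
From /í/ at 10 leftward: 9 /i/ → H; 8 /í/ is itself a trigger — this domain ends here.
Targets with no active source: positions 1 4 stay [-high tone].
H positions on the surface: 8 9 10 11 12 13.

6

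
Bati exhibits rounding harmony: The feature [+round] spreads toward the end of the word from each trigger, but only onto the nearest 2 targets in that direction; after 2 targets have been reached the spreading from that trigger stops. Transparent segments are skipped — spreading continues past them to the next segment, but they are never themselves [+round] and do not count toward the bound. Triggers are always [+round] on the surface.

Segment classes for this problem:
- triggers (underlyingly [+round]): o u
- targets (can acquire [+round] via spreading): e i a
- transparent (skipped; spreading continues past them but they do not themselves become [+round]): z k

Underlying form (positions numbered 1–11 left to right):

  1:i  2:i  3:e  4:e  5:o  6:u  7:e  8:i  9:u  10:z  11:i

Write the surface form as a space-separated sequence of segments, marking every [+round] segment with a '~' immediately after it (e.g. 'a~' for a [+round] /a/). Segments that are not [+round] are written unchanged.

i i e e o~ u~ e~ i~ u~ z i~

From /o/ at 5 rightward: 6 /u/ is itself a trigger — this domain ends here.
From /u/ at 6 rightward: 7 /e/ → [+round]; 8 /i/ → [+round]; bound reached.
From /u/ at 9 rightward: 10 /z/ transparent; 11 /i/ → [+round]; word edge.
Targets with no active source: positions 1 2 3 4 stay [-round].
[+round] positions on the surface: 5 6 7 8 9 11.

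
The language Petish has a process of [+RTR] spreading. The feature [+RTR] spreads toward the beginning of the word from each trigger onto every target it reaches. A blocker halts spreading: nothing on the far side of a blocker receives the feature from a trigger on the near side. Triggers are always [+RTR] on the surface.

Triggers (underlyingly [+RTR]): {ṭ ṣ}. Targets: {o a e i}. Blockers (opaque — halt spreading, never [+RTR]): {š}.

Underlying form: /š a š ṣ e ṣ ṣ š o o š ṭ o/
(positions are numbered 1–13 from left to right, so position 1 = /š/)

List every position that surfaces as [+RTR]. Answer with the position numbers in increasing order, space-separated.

From /ṣ/ at 4 leftward: 3 /š/ blocks.
From /ṣ/ at 6 leftward: 5 /e/ → [+RTR]; 4 /ṣ/ is itself a trigger — this domain ends here.
From /ṣ/ at 7 leftward: 6 /ṣ/ is itself a trigger — this domain ends here.
From /ṭ/ at 12 leftward: 11 /š/ blocks.
Targets with no active source: positions 2 9 10 13 stay [-emphatic].

4 5 6 7 12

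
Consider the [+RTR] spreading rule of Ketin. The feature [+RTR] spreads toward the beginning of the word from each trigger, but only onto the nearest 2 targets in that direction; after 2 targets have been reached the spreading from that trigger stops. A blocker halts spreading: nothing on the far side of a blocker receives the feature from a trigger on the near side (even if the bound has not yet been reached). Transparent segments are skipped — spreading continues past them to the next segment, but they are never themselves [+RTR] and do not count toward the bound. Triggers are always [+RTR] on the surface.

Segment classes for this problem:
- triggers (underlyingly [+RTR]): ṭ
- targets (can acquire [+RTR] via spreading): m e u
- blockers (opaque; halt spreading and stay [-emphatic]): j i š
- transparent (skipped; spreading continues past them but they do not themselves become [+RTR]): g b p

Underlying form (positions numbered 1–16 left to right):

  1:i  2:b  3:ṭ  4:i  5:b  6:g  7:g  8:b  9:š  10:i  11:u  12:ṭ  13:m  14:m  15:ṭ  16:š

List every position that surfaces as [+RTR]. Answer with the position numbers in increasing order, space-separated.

3 11 12 13 14 15

From /ṭ/ at 3 leftward: 2 /b/ transparent; 1 /i/ blocks.
From /ṭ/ at 12 leftward: 11 /u/ → [+RTR]; 10 /i/ blocks.
From /ṭ/ at 15 leftward: 14 /m/ → [+RTR]; 13 /m/ → [+RTR]; bound reached.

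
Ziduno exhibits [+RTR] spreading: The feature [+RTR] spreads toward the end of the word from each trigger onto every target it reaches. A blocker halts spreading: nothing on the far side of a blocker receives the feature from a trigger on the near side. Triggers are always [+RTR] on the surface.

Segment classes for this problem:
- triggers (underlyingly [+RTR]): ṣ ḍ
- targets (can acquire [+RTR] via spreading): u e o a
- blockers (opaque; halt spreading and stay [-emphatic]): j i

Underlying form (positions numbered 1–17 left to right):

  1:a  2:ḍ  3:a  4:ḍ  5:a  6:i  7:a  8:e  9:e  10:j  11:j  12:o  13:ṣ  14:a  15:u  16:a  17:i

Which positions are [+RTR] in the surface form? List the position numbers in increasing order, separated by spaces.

From /ḍ/ at 2 rightward: 3 /a/ → [+RTR]; 4 /ḍ/ is itself a trigger — this domain ends here.
From /ḍ/ at 4 rightward: 5 /a/ → [+RTR]; 6 /i/ blocks.
From /ṣ/ at 13 rightward: 14 /a/ → [+RTR]; 15 /u/ → [+RTR]; 16 /a/ → [+RTR]; 17 /i/ blocks.
Targets with no active source: positions 1 7 8 9 12 stay [-emphatic].

2 3 4 5 13 14 15 16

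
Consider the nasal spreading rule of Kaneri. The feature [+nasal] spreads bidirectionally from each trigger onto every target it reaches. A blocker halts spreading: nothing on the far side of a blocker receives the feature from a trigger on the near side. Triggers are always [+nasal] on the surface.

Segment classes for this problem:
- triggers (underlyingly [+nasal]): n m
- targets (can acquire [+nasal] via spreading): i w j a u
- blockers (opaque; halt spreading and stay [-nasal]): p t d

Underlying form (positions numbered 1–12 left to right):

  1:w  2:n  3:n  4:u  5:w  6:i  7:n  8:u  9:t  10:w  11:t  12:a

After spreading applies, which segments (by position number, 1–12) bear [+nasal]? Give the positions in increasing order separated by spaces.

1 2 3 4 5 6 7 8

From /n/ at 2 rightward: 3 /n/ is itself a trigger — this domain ends here.
From /n/ at 2 leftward: 1 /w/ → [+nasal]; word edge.
From /n/ at 3 rightward: 4 /u/ → [+nasal]; 5 /w/ → [+nasal]; 6 /i/ → [+nasal]; 7 /n/ is itself a trigger — this domain ends here.
From /n/ at 3 leftward: 2 /n/ is itself a trigger — this domain ends here.
From /n/ at 7 rightward: 8 /u/ → [+nasal]; 9 /t/ blocks.
From /n/ at 7 leftward: 6 /i/ → [+nasal]; 5 /w/ → [+nasal]; 4 /u/ → [+nasal]; 3 /n/ is itself a trigger — this domain ends here.
Targets with no active source: positions 10 12 stay [-nasal].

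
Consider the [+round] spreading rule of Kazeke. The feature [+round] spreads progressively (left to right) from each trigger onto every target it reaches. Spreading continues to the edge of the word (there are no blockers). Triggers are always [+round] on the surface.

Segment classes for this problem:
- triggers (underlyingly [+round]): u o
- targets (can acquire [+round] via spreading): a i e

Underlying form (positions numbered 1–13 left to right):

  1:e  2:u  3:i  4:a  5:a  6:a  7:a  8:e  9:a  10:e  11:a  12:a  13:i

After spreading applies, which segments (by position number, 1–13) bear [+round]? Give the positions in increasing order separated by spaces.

From /u/ at 2 rightward: 3 /i/ → [+round]; 4 /a/ → [+round]; 5 /a/ → [+round]; 6 /a/ → [+round]; 7 /a/ → [+round]; 8 /e/ → [+round]; 9 /a/ → [+round]; 10 /e/ → [+round]; 11 /a/ → [+round]; 12 /a/ → [+round]; 13 /i/ → [+round]; word edge.
Target with no active source: position 1 stays [-round].

2 3 4 5 6 7 8 9 10 11 12 13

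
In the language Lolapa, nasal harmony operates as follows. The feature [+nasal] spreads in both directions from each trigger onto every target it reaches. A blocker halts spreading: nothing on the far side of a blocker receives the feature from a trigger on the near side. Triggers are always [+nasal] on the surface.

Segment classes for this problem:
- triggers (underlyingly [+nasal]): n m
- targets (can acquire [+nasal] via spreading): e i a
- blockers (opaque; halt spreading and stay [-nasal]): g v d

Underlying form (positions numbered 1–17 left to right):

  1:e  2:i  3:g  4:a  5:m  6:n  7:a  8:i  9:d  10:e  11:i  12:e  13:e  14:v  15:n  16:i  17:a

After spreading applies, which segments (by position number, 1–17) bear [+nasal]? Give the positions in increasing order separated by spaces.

4 5 6 7 8 15 16 17

From /m/ at 5 rightward: 6 /n/ is itself a trigger — this domain ends here.
From /m/ at 5 leftward: 4 /a/ → [+nasal]; 3 /g/ blocks.
From /n/ at 6 rightward: 7 /a/ → [+nasal]; 8 /i/ → [+nasal]; 9 /d/ blocks.
From /n/ at 6 leftward: 5 /m/ is itself a trigger — this domain ends here.
From /n/ at 15 rightward: 16 /i/ → [+nasal]; 17 /a/ → [+nasal]; word edge.
From /n/ at 15 leftward: 14 /v/ blocks.
Targets with no active source: positions 1 2 10 11 12 13 stay [-nasal].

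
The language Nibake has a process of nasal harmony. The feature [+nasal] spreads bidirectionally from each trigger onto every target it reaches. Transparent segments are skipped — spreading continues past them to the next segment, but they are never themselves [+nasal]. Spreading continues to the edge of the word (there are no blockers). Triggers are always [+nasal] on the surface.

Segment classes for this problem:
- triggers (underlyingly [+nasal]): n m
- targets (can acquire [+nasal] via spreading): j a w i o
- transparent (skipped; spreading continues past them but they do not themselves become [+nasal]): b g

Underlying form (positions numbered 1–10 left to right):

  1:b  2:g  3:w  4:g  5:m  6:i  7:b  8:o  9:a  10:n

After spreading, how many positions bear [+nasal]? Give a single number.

From /m/ at 5 rightward: 6 /i/ → [+nasal]; 7 /b/ transparent; 8 /o/ → [+nasal]; 9 /a/ → [+nasal]; 10 /n/ is itself a trigger — this domain ends here.
From /m/ at 5 leftward: 4 /g/ transparent; 3 /w/ → [+nasal]; 2 /g/ transparent; 1 /b/ transparent; word edge.
From /n/ at 10 rightward: word edge.
From /n/ at 10 leftward: 9 /a/ → [+nasal]; 8 /o/ → [+nasal]; 7 /b/ transparent; 6 /i/ → [+nasal]; 5 /m/ is itself a trigger — this domain ends here.
[+nasal] positions on the surface: 3 5 6 8 9 10.

6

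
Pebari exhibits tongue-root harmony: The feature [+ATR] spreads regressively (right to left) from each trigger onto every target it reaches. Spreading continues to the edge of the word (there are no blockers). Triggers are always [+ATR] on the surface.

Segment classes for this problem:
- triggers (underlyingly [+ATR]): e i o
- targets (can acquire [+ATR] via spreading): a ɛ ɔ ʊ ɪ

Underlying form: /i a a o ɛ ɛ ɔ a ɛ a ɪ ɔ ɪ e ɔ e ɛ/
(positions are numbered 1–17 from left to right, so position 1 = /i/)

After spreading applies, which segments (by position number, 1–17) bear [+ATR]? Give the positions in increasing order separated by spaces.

1 2 3 4 5 6 7 8 9 10 11 12 13 14 15 16

From /i/ at 1 leftward: word edge.
From /o/ at 4 leftward: 3 /a/ → [+ATR]; 2 /a/ → [+ATR]; 1 /i/ is itself a trigger — this domain ends here.
From /e/ at 14 leftward: 13 /ɪ/ → [+ATR]; 12 /ɔ/ → [+ATR]; 11 /ɪ/ → [+ATR]; 10 /a/ → [+ATR]; 9 /ɛ/ → [+ATR]; 8 /a/ → [+ATR]; 7 /ɔ/ → [+ATR]; 6 /ɛ/ → [+ATR]; 5 /ɛ/ → [+ATR]; 4 /o/ is itself a trigger — this domain ends here.
From /e/ at 16 leftward: 15 /ɔ/ → [+ATR]; 14 /e/ is itself a trigger — this domain ends here.
Target with no active source: position 17 stays [-ATR].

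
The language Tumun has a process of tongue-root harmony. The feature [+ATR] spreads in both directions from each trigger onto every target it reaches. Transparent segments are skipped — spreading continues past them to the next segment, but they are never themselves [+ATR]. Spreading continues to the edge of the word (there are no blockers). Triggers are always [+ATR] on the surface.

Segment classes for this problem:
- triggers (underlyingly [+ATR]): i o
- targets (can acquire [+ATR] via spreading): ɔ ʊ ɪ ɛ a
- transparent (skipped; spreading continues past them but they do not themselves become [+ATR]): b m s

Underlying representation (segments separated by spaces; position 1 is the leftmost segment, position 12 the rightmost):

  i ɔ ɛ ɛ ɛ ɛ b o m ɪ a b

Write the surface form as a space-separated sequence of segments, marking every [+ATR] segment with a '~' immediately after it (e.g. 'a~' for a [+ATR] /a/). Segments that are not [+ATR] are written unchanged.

From /i/ at 1 rightward: 2 /ɔ/ → [+ATR]; 3 /ɛ/ → [+ATR]; 4 /ɛ/ → [+ATR]; 5 /ɛ/ → [+ATR]; 6 /ɛ/ → [+ATR]; 7 /b/ transparent; 8 /o/ is itself a trigger — this domain ends here.
From /i/ at 1 leftward: word edge.
From /o/ at 8 rightward: 9 /m/ transparent; 10 /ɪ/ → [+ATR]; 11 /a/ → [+ATR]; 12 /b/ transparent; word edge.
From /o/ at 8 leftward: 7 /b/ transparent; 6 /ɛ/ → [+ATR]; 5 /ɛ/ → [+ATR]; 4 /ɛ/ → [+ATR]; 3 /ɛ/ → [+ATR]; 2 /ɔ/ → [+ATR]; 1 /i/ is itself a trigger — this domain ends here.
[+ATR] positions on the surface: 1 2 3 4 5 6 8 10 11.

i~ ɔ~ ɛ~ ɛ~ ɛ~ ɛ~ b o~ m ɪ~ a~ b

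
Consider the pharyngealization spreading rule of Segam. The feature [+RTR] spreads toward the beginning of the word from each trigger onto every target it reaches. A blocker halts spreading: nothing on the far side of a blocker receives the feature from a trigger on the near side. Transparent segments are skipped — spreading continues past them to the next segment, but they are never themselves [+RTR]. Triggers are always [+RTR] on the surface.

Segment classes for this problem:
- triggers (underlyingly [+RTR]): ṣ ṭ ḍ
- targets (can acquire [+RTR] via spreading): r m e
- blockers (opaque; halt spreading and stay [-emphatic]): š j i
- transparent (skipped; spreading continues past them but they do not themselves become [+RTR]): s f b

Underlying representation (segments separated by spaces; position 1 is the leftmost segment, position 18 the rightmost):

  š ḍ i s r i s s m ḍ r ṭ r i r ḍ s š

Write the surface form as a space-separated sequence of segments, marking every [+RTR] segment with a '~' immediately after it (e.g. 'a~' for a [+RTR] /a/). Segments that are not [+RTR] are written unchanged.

From /ḍ/ at 2 leftward: 1 /š/ blocks.
From /ḍ/ at 10 leftward: 9 /m/ → [+RTR]; 8 /s/ transparent; 7 /s/ transparent; 6 /i/ blocks.
From /ṭ/ at 12 leftward: 11 /r/ → [+RTR]; 10 /ḍ/ is itself a trigger — this domain ends here.
From /ḍ/ at 16 leftward: 15 /r/ → [+RTR]; 14 /i/ blocks.
Targets with no active source: positions 5 13 stay [-emphatic].
[+RTR] positions on the surface: 2 9 10 11 12 15 16.

š ḍ~ i s r i s s m~ ḍ~ r~ ṭ~ r i r~ ḍ~ s š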